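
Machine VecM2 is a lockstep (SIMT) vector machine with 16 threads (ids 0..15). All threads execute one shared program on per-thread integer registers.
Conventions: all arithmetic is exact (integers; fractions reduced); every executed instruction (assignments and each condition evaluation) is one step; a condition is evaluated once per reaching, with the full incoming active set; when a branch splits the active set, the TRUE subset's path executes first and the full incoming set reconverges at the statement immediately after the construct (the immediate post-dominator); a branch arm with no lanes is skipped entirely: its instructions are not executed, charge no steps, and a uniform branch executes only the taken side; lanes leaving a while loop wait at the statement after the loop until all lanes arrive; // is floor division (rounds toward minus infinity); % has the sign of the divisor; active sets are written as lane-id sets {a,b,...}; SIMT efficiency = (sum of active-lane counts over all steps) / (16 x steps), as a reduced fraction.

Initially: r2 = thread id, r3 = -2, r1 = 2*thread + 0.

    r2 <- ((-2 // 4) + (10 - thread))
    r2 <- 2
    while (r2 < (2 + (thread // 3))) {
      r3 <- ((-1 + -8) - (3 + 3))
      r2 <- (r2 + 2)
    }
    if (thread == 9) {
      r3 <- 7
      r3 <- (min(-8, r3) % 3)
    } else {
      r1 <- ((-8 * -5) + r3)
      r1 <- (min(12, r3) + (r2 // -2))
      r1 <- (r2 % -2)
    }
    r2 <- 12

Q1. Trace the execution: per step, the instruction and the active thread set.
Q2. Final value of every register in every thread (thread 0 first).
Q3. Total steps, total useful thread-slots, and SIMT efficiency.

step 0: r2 <- ((-2 // 4) + (10 - thread)) {0,1,2,3,4,5,6,7,8,9,10,11,12,13,14,15}
step 1: r2 <- 2                      {0,1,2,3,4,5,6,7,8,9,10,11,12,13,14,15}
step 2: eval (r2 < (2 + (thread // 3))) {0,1,2,3,4,5,6,7,8,9,10,11,12,13,14,15}
step 3: r3 <- ((-1 + -8) - (3 + 3))  {3,4,5,6,7,8,9,10,11,12,13,14,15}
step 4: r2 <- (r2 + 2)               {3,4,5,6,7,8,9,10,11,12,13,14,15}
step 5: eval (r2 < (2 + (thread // 3))) {3,4,5,6,7,8,9,10,11,12,13,14,15}
step 6: r3 <- ((-1 + -8) - (3 + 3))  {9,10,11,12,13,14,15}
step 7: r2 <- (r2 + 2)               {9,10,11,12,13,14,15}
step 8: eval (r2 < (2 + (thread // 3))) {9,10,11,12,13,14,15}
step 9: r3 <- ((-1 + -8) - (3 + 3))  {15}
step 10: r2 <- (r2 + 2)               {15}
step 11: eval (r2 < (2 + (thread // 3))) {15}
step 12: eval (thread == 9)           {0,1,2,3,4,5,6,7,8,9,10,11,12,13,14,15}
step 13: r3 <- 7                      {9}
step 14: r3 <- (min(-8, r3) % 3)      {9}
step 15: r1 <- ((-8 * -5) + r3)       {0,1,2,3,4,5,6,7,8,10,11,12,13,14,15}
step 16: r1 <- (min(12, r3) + (r2 // -2)) {0,1,2,3,4,5,6,7,8,10,11,12,13,14,15}
step 17: r1 <- (r2 % -2)              {0,1,2,3,4,5,6,7,8,10,11,12,13,14,15}
step 18: r2 <- 12                     {0,1,2,3,4,5,6,7,8,9,10,11,12,13,14,15}

Answer: 19 steps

r2: 12,12,12,12,12,12,12,12,12,12,12,12,12,12,12,12
r3: -2,-2,-2,-15,-15,-15,-15,-15,-15,1,-15,-15,-15,-15,-15,-15
r1: 0,0,0,0,0,0,0,0,0,18,0,0,0,0,0,0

steps = 19; useful = 190; efficiency = 190/304 = 5/8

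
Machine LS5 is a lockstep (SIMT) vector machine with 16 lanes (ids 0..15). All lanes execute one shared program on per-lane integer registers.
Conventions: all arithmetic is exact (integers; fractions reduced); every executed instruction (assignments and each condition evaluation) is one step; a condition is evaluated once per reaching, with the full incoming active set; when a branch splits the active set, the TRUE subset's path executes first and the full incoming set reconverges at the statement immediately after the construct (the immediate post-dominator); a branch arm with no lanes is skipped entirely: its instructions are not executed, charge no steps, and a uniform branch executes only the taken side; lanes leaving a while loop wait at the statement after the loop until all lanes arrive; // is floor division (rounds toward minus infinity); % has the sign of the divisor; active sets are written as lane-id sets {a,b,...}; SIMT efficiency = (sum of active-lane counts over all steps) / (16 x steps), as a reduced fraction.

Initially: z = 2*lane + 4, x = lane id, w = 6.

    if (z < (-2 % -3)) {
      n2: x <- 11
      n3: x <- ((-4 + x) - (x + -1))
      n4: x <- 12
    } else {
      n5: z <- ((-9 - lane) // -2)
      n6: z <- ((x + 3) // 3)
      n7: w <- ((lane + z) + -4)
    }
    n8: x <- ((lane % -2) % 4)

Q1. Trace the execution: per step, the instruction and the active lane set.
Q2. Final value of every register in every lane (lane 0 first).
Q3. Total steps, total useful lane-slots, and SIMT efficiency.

step 0: eval (z < (-2 % -3))         {0,1,2,3,4,5,6,7,8,9,10,11,12,13,14,15}
step 1: z <- ((-9 - lane) // -2)     {0,1,2,3,4,5,6,7,8,9,10,11,12,13,14,15}
step 2: z <- ((x + 3) // 3)          {0,1,2,3,4,5,6,7,8,9,10,11,12,13,14,15}
step 3: w <- ((lane + z) + -4)       {0,1,2,3,4,5,6,7,8,9,10,11,12,13,14,15}
step 4: x <- ((lane % -2) % 4)       {0,1,2,3,4,5,6,7,8,9,10,11,12,13,14,15}

Answer: 5 steps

z: 1,1,1,2,2,2,3,3,3,4,4,4,5,5,5,6
x: 0,3,0,3,0,3,0,3,0,3,0,3,0,3,0,3
w: -3,-2,-1,1,2,3,5,6,7,9,10,11,13,14,15,17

steps = 5; useful = 80; efficiency = 80/80 = 1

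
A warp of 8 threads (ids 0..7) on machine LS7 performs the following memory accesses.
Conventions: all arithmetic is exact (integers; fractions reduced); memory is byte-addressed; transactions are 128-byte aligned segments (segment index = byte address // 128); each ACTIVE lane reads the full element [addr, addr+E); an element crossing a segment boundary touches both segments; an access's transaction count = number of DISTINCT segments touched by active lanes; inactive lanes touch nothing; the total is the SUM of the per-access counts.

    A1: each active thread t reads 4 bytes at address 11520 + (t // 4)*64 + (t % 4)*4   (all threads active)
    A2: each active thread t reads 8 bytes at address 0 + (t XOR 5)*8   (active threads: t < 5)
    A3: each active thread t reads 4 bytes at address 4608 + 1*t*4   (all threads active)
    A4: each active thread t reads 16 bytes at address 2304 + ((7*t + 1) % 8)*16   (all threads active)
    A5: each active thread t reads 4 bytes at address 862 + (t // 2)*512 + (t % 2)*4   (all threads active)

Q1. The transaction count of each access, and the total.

A1: 1 transaction
A2: 1 transaction
A3: 1 transaction
A4: 1 transaction
A5: 4 transactions

Answer: 1,1,1,1,4; total 8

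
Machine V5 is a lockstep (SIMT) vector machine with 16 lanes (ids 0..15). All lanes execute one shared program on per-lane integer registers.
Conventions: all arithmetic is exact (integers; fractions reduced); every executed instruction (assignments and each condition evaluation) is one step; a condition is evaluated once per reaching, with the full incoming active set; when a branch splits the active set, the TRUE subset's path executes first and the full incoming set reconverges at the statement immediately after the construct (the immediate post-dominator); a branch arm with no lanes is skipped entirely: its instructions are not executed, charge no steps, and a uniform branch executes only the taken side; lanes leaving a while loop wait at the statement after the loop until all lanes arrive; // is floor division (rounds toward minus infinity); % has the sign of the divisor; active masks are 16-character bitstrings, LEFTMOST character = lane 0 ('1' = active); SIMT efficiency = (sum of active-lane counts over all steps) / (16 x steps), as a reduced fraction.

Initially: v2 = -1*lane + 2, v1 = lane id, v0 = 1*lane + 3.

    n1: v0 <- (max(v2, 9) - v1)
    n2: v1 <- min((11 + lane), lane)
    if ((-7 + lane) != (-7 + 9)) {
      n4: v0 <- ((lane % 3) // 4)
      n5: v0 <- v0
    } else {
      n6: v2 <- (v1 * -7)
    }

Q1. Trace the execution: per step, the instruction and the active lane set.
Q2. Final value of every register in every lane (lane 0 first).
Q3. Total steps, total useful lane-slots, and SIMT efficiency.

step 0: v0 <- (max(v2, 9) - v1)      1111111111111111
step 1: v1 <- min((11 + lane), lane) 1111111111111111
step 2: eval ((-7 + lane) != (-7 + 9)) 1111111111111111
step 3: v0 <- ((lane % 3) // 4)      1111111110111111
step 4: v0 <- v0                     1111111110111111
step 5: v2 <- (v1 * -7)              0000000001000000

Answer: 6 steps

v2: 2,1,0,-1,-2,-3,-4,-5,-6,-63,-8,-9,-10,-11,-12,-13
v1: 0,1,2,3,4,5,6,7,8,9,10,11,12,13,14,15
v0: 0,0,0,0,0,0,0,0,0,0,0,0,0,0,0,0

steps = 6; useful = 79; efficiency = 79/96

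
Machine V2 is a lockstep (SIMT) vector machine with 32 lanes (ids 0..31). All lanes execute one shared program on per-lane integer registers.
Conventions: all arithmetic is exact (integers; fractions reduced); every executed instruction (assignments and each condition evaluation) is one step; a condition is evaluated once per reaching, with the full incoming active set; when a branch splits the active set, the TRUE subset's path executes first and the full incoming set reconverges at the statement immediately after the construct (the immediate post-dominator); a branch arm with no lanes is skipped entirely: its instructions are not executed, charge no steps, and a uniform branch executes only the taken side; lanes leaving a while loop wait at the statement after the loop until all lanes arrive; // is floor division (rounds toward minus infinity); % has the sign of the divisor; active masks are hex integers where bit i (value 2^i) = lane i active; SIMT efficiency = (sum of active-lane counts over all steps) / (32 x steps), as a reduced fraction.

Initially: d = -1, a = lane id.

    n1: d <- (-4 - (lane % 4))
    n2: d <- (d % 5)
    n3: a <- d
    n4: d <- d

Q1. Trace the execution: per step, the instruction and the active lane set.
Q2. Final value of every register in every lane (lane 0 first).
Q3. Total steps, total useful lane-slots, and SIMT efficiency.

step 0: d <- (-4 - (lane % 4))       0xffffffff
step 1: d <- (d % 5)                 0xffffffff
step 2: a <- d                       0xffffffff
step 3: d <- d                       0xffffffff

Answer: 4 steps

d: 1,0,4,3,1,0,4,3,1,0,4,3,1,0,4,3,1,0,4,3,1,0,4,3,1,0,4,3,1,0,4,3
a: 1,0,4,3,1,0,4,3,1,0,4,3,1,0,4,3,1,0,4,3,1,0,4,3,1,0,4,3,1,0,4,3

steps = 4; useful = 128; efficiency = 128/128 = 1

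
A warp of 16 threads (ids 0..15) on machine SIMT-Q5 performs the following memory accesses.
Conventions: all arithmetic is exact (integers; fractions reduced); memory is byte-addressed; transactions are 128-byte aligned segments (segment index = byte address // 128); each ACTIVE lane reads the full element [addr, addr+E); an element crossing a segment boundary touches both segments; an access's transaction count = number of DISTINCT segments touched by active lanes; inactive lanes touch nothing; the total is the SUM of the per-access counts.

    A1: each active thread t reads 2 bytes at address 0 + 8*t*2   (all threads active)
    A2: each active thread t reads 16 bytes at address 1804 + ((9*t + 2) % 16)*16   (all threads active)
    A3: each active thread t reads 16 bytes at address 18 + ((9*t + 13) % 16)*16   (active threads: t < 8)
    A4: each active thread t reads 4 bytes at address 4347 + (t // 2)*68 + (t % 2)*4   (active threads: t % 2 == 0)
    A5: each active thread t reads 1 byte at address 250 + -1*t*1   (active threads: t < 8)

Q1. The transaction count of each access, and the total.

A1: 2 transactions
A2: 3 transactions
A3: 3 transactions
A4: 5 transactions
A5: 1 transaction

Answer: 2,3,3,5,1; total 14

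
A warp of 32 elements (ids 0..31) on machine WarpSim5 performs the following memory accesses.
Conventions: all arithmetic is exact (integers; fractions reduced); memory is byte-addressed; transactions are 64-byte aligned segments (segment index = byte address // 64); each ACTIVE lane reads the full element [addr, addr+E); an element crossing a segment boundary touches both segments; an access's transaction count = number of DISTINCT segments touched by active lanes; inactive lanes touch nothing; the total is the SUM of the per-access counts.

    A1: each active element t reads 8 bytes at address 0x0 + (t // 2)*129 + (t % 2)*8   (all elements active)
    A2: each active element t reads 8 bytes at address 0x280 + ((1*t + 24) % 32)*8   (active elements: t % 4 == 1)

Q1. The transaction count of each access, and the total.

A1: 16 transactions
A2: 4 transactions

Answer: 16,4; total 20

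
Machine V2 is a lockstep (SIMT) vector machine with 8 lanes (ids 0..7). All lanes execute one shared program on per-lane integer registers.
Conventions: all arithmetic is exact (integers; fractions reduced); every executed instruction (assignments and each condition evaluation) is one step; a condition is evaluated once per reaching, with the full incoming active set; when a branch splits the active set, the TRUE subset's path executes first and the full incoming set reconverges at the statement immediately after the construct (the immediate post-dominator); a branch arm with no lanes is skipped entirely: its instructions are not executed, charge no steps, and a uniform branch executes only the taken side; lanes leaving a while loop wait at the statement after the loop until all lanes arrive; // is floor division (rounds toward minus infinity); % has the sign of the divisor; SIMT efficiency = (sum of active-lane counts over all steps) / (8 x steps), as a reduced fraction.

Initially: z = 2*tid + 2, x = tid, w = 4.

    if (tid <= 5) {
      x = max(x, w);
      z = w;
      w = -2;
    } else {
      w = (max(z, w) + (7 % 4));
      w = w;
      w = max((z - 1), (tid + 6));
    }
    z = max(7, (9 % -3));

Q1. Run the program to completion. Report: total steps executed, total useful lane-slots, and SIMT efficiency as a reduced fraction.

Answer: 8 steps, 40 useful, 5/8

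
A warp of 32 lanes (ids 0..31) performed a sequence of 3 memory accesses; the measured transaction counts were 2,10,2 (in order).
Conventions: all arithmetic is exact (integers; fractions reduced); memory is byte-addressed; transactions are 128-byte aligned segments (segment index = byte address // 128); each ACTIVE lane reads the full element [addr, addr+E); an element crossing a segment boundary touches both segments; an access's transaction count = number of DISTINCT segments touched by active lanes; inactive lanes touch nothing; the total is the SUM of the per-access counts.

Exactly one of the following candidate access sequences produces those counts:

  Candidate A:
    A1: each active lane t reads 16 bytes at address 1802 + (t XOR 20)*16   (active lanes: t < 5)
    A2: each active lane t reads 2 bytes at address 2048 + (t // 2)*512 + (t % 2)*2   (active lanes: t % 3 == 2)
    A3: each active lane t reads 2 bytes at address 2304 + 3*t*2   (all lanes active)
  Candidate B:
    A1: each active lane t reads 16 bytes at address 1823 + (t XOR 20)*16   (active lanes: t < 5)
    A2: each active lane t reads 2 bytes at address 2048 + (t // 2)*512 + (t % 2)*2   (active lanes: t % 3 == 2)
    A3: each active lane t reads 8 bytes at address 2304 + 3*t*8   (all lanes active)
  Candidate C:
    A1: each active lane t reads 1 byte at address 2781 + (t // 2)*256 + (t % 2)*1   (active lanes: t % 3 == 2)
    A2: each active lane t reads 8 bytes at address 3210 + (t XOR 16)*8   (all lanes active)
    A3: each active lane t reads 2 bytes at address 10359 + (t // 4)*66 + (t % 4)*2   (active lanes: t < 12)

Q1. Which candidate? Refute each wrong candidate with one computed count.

B: A3 gives 6 transactions, not 2
C: A1 gives 10 transactions, not 2
A: all counts match (2,10,2)

Answer: A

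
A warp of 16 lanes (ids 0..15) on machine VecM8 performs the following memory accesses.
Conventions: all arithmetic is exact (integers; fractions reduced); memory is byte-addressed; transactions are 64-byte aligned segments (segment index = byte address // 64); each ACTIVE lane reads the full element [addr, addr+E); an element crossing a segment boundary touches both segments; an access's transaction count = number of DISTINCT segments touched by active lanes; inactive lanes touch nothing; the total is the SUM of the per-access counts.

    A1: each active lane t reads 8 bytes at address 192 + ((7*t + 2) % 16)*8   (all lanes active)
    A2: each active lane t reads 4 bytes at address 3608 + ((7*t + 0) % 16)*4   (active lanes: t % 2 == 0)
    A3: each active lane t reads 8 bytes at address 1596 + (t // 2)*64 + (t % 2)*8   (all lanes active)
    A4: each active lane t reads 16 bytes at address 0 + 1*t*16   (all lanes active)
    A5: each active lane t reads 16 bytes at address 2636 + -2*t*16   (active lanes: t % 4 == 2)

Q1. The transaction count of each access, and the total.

A1: 2 transactions
A2: 2 transactions
A3: 9 transactions
A4: 4 transactions
A5: 4 transactions

Answer: 2,2,9,4,4; total 21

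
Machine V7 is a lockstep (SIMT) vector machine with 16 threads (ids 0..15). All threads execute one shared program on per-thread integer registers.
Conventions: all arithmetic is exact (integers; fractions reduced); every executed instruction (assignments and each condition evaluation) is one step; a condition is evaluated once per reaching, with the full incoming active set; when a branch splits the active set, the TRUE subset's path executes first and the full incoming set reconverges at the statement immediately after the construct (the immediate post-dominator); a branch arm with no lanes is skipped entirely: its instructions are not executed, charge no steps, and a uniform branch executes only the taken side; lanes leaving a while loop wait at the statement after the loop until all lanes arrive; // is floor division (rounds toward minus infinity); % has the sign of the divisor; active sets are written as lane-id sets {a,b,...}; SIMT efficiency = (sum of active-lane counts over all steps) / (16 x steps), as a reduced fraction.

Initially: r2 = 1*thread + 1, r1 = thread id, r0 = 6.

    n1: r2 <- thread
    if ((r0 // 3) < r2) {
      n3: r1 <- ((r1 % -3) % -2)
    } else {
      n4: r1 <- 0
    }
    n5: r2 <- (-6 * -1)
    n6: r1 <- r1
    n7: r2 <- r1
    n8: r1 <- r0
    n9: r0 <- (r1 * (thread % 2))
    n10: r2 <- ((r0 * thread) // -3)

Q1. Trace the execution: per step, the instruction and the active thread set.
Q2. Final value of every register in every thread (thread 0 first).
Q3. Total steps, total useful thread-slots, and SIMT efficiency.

step 0: r2 <- thread                 {0,1,2,3,4,5,6,7,8,9,10,11,12,13,14,15}
step 1: eval ((r0 // 3) < r2)        {0,1,2,3,4,5,6,7,8,9,10,11,12,13,14,15}
step 2: r1 <- ((r1 % -3) % -2)       {3,4,5,6,7,8,9,10,11,12,13,14,15}
step 3: r1 <- 0                      {0,1,2}
step 4: r2 <- (-6 * -1)              {0,1,2,3,4,5,6,7,8,9,10,11,12,13,14,15}
step 5: r1 <- r1                     {0,1,2,3,4,5,6,7,8,9,10,11,12,13,14,15}
step 6: r2 <- r1                     {0,1,2,3,4,5,6,7,8,9,10,11,12,13,14,15}
step 7: r1 <- r0                     {0,1,2,3,4,5,6,7,8,9,10,11,12,13,14,15}
step 8: r0 <- (r1 * (thread % 2))    {0,1,2,3,4,5,6,7,8,9,10,11,12,13,14,15}
step 9: r2 <- ((r0 * thread) // -3)  {0,1,2,3,4,5,6,7,8,9,10,11,12,13,14,15}

Answer: 10 steps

r2: 0,-2,0,-6,0,-10,0,-14,0,-18,0,-22,0,-26,0,-30
r1: 6,6,6,6,6,6,6,6,6,6,6,6,6,6,6,6
r0: 0,6,0,6,0,6,0,6,0,6,0,6,0,6,0,6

steps = 10; useful = 144; efficiency = 144/160 = 9/10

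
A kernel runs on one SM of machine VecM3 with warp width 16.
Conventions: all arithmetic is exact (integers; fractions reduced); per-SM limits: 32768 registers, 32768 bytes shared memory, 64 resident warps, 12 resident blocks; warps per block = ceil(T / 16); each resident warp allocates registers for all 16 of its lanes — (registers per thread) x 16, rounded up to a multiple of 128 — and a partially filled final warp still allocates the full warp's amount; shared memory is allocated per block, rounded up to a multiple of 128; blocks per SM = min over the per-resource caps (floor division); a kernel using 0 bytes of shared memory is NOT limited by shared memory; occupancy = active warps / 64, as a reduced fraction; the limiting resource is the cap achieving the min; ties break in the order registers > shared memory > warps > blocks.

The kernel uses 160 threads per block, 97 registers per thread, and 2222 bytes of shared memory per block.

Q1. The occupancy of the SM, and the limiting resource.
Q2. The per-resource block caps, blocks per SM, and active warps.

Answer: occupancy 5/32, limited by registers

registers: 1 block
shared memory: 14 blocks
warps: 6 blocks
blocks: 12 blocks

Answer: 1 block, 10 active warps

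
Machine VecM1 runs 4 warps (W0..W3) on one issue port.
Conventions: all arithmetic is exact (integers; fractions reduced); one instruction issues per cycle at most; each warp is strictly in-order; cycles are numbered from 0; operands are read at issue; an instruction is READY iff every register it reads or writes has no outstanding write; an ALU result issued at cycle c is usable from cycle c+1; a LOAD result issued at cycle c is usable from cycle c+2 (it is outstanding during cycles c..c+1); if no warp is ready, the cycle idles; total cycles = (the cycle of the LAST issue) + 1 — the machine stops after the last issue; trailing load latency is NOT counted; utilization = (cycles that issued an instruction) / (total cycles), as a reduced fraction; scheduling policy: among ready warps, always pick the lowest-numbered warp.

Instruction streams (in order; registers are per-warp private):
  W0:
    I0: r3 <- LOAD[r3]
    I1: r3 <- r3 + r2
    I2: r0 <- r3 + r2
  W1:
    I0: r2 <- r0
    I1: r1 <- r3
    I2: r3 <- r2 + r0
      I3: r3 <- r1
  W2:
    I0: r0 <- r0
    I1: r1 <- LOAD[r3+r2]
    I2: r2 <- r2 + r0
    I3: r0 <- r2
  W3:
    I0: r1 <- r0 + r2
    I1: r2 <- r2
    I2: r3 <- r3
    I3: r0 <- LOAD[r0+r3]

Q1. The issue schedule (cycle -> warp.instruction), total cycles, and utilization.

cycle 0: W0.I0
cycle 1: W1.I0
cycle 2: W0.I1
cycle 3: W0.I2
cycle 4: W1.I1
cycle 5: W1.I2
cycle 6: W1.I3
cycle 7: W2.I0
cycle 8: W2.I1
cycle 9: W2.I2
cycle 10: W2.I3
cycle 11: W3.I0
cycle 12: W3.I1
cycle 13: W3.I2
cycle 14: W3.I3

Answer: 15 cycles, utilization 1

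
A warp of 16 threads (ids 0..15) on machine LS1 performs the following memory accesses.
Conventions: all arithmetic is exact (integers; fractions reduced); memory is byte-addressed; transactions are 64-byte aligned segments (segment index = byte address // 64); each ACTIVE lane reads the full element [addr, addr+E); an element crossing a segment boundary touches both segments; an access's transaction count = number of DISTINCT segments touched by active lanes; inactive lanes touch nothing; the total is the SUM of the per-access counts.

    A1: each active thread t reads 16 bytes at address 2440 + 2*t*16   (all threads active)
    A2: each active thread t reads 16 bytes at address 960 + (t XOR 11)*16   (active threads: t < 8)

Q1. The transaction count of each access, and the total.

A1: 8 transactions
A2: 2 transactions

Answer: 8,2; total 10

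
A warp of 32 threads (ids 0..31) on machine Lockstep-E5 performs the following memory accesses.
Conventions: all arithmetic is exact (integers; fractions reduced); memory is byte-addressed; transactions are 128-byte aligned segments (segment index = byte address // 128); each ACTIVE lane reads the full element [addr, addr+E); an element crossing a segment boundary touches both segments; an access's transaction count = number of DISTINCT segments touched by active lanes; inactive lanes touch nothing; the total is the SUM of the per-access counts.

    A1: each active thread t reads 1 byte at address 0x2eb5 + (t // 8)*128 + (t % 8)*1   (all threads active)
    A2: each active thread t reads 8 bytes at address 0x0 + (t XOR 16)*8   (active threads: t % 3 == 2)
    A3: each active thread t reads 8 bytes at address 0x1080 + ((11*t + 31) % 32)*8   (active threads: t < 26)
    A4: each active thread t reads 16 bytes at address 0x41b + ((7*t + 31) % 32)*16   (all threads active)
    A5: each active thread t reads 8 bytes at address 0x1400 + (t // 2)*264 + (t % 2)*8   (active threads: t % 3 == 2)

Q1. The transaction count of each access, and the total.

A1: 4 transactions
A2: 2 transactions
A3: 2 transactions
A4: 5 transactions
A5: 10 transactions

Answer: 4,2,2,5,10; total 23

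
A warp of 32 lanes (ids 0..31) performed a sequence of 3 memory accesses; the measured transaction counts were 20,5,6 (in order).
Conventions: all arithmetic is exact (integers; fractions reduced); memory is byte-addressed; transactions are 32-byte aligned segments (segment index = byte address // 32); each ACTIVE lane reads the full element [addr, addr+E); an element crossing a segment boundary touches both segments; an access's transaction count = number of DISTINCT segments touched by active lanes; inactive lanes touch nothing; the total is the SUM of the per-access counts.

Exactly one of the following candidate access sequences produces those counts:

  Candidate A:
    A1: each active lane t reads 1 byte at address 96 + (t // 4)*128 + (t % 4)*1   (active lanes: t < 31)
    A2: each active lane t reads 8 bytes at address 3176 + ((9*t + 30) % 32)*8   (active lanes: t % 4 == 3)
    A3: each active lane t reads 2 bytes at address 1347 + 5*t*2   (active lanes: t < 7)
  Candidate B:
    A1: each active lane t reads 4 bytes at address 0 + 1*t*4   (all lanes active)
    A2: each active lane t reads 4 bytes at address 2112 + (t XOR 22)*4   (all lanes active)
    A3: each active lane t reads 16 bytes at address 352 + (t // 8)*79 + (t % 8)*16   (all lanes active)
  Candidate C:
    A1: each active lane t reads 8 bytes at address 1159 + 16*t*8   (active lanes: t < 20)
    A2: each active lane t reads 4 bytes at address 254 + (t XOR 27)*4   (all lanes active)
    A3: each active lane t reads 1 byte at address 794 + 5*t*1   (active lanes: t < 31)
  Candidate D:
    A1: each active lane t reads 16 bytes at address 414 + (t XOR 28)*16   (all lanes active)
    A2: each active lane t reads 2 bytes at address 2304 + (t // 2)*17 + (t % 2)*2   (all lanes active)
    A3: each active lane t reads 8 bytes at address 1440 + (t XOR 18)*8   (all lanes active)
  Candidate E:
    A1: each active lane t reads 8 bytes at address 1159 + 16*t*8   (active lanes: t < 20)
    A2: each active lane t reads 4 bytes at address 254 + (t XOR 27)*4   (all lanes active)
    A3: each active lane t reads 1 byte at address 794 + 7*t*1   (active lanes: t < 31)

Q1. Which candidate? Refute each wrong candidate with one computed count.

A: A1 gives 8 transactions, not 20
B: A1 gives 4 transactions, not 20
D: A1 gives 17 transactions, not 20
E: A3 gives 8 transactions, not 6
C: all counts match (20,5,6)

Answer: C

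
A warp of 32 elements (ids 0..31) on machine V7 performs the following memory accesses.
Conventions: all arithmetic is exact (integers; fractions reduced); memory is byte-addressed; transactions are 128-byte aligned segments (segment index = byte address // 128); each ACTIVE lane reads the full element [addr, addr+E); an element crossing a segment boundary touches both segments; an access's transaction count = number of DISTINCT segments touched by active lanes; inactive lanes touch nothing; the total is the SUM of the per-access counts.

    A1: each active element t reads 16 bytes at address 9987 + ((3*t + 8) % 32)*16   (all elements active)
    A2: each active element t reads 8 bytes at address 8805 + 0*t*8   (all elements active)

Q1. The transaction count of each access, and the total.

A1: 5 transactions
A2: 1 transaction

Answer: 5,1; total 6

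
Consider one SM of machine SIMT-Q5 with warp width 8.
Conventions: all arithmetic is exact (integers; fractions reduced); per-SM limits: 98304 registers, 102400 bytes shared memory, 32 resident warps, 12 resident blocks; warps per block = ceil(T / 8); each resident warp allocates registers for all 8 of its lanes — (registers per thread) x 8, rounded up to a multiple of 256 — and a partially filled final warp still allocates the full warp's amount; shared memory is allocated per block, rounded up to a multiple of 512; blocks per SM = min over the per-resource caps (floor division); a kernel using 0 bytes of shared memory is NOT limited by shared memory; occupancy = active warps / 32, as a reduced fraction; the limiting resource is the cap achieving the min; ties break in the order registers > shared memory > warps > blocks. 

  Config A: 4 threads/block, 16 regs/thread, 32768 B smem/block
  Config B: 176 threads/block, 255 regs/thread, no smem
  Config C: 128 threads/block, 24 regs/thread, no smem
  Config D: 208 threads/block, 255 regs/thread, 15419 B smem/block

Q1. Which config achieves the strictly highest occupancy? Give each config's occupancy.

occupancies: A 3/32, B 11/16, C 1, D 13/16

Answer: C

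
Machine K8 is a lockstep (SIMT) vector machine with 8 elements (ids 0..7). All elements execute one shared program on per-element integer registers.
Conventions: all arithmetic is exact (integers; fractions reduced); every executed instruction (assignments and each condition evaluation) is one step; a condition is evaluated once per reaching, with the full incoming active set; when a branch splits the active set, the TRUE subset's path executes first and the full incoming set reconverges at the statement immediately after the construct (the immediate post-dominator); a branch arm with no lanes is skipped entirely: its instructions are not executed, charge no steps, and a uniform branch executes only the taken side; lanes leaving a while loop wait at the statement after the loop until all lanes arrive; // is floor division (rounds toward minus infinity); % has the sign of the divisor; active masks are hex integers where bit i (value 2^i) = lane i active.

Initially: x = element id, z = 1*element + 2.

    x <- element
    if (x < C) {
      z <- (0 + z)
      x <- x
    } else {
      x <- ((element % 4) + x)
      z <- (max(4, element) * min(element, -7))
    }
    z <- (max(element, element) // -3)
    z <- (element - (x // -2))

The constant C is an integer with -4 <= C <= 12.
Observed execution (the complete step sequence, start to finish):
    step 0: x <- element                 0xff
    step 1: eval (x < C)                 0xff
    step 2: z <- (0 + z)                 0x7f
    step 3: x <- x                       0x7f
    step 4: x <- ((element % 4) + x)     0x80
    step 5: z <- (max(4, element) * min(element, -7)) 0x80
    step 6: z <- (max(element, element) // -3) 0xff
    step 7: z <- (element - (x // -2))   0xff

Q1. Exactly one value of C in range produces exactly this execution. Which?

Answer: C = 7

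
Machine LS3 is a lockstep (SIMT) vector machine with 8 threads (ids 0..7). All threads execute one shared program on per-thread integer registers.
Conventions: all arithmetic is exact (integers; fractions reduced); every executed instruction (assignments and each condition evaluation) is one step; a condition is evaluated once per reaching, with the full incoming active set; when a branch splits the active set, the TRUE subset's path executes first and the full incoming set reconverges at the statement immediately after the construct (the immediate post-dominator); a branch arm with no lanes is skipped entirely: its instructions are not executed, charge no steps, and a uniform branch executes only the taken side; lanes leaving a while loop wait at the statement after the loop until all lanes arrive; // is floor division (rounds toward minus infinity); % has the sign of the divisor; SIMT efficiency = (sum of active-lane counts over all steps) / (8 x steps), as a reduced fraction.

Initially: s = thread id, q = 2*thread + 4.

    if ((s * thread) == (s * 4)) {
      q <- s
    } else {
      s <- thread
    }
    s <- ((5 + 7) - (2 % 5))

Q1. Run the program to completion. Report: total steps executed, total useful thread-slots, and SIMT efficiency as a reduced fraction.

Answer: 4 steps, 24 useful, 3/4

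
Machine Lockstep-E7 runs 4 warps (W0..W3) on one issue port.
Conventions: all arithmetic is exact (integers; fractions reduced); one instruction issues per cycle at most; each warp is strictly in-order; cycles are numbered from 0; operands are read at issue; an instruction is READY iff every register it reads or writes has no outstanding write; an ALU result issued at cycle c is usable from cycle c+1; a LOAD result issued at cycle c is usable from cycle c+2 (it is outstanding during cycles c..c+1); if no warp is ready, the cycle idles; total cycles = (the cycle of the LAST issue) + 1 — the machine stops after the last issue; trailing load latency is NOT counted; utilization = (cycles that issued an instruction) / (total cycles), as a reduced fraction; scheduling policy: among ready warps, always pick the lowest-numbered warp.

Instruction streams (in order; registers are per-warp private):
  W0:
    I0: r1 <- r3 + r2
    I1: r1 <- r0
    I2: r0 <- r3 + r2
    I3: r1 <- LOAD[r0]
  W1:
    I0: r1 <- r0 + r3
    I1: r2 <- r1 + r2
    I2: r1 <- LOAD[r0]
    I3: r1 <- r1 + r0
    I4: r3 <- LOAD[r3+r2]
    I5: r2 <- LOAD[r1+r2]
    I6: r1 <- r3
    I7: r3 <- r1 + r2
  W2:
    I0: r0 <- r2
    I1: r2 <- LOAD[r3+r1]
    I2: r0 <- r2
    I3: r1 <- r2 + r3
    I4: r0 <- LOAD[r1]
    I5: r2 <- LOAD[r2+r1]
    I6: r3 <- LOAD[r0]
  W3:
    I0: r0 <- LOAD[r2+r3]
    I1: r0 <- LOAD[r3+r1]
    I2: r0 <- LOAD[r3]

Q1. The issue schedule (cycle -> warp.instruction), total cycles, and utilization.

cycle 0: W0.I0
cycle 1: W0.I1
cycle 2: W0.I2
cycle 3: W0.I3
cycle 4: W1.I0
cycle 5: W1.I1
cycle 6: W1.I2
cycle 7: W2.I0
cycle 8: W1.I3
cycle 9: W1.I4
cycle 10: W1.I5
cycle 11: W1.I6
cycle 12: W1.I7
cycle 13: W2.I1
cycle 14: W3.I0
cycle 15: W2.I2
cycle 16: W2.I3
cycle 17: W2.I4
cycle 18: W2.I5
cycle 19: W2.I6
cycle 20: W3.I1
cycle 21: idle
cycle 22: W3.I2

Answer: 23 cycles, utilization 22/23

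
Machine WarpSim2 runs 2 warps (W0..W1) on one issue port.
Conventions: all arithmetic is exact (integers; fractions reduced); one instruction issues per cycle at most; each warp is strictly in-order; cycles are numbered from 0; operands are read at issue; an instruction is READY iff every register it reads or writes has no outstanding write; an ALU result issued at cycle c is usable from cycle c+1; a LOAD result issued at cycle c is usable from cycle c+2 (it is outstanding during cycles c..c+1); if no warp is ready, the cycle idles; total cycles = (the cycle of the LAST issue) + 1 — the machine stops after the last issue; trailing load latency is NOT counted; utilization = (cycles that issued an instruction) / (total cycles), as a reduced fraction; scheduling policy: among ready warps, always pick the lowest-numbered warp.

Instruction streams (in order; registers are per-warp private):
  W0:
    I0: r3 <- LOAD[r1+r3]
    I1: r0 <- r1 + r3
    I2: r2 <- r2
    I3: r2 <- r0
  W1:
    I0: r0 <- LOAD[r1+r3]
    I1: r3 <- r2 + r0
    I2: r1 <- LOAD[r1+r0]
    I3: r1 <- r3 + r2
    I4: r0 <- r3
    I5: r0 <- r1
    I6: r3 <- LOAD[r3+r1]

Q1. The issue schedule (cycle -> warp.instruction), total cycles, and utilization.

cycle 0: W0.I0
cycle 1: W1.I0
cycle 2: W0.I1
cycle 3: W0.I2
cycle 4: W0.I3
cycle 5: W1.I1
cycle 6: W1.I2
cycle 7: idle
cycle 8: W1.I3
cycle 9: W1.I4
cycle 10: W1.I5
cycle 11: W1.I6

Answer: 12 cycles, utilization 11/12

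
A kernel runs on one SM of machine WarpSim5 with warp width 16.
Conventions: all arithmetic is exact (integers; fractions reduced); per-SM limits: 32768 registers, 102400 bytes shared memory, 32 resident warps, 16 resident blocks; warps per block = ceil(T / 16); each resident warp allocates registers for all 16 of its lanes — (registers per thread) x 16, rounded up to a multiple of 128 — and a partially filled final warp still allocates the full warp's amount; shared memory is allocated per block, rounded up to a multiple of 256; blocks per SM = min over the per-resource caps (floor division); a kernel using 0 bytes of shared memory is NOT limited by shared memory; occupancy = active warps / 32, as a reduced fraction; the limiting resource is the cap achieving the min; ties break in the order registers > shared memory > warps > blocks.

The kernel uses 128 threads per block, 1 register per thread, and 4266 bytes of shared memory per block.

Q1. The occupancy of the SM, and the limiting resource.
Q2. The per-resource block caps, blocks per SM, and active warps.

Answer: occupancy 1, limited by warps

registers: 32 blocks
shared memory: 23 blocks
warps: 4 blocks
blocks: 16 blocks

Answer: 4 blocks, 32 active warps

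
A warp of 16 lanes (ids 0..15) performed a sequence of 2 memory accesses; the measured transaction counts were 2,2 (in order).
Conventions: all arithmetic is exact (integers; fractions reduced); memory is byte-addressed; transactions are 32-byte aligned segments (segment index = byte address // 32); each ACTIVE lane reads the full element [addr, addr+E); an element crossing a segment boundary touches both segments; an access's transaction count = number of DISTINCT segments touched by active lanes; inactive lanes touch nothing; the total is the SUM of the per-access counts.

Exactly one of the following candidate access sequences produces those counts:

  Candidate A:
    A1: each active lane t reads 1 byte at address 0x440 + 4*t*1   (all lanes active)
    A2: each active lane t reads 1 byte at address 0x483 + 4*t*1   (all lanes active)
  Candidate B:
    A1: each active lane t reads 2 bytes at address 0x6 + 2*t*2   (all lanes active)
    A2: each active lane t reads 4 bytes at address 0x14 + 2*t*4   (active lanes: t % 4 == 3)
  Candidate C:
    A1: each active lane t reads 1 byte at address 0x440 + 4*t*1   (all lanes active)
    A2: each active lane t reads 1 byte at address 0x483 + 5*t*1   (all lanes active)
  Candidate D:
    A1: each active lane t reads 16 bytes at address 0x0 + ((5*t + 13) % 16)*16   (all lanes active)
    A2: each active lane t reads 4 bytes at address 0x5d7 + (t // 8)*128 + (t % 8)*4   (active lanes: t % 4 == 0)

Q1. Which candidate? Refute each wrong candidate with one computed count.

B: A1 gives 3 transactions, not 2
C: A2 gives 3 transactions, not 2
D: A1 gives 8 transactions, not 2
A: all counts match (2,2)

Answer: A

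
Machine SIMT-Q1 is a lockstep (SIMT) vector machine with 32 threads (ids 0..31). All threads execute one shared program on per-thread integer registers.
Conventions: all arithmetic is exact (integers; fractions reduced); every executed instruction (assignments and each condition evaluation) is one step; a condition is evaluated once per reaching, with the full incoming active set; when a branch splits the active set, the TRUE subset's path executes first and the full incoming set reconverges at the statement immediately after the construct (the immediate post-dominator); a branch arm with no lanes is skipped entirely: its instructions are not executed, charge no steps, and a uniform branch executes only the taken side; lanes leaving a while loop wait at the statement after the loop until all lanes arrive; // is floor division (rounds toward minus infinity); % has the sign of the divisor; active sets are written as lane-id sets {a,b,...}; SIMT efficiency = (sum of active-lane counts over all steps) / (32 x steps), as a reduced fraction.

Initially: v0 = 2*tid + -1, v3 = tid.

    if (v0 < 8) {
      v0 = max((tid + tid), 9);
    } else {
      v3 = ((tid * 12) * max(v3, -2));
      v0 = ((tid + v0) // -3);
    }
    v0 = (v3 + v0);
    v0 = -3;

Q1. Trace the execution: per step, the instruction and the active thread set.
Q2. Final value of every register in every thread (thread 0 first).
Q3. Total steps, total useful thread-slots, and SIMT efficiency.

step 0: eval (v0 < 8)                {0,1,2,3,4,5,6,7,8,9,10,11,12,13,14,15,16,17,18,19,20,21,22,23,24,25,26,27,28,29,30,31}
step 1: v0 <- max((tid + tid), 9)    {0,1,2,3,4}
step 2: v3 <- ((tid * 12) * max(v3, -2)) {5,6,7,8,9,10,11,12,13,14,15,16,17,18,19,20,21,22,23,24,25,26,27,28,29,30,31}
step 3: v0 <- ((tid + v0) // -3)     {5,6,7,8,9,10,11,12,13,14,15,16,17,18,19,20,21,22,23,24,25,26,27,28,29,30,31}
step 4: v0 <- (v3 + v0)              {0,1,2,3,4,5,6,7,8,9,10,11,12,13,14,15,16,17,18,19,20,21,22,23,24,25,26,27,28,29,30,31}
step 5: v0 <- -3                     {0,1,2,3,4,5,6,7,8,9,10,11,12,13,14,15,16,17,18,19,20,21,22,23,24,25,26,27,28,29,30,31}

Answer: 6 steps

v0: -3,-3,-3,-3,-3,-3,-3,-3,-3,-3,-3,-3,-3,-3,-3,-3,-3,-3,-3,-3,-3,-3,-3,-3,-3,-3,-3,-3,-3,-3,-3,-3
v3: 0,1,2,3,4,300,432,588,768,972,1200,1452,1728,2028,2352,2700,3072,3468,3888,4332,4800,5292,5808,6348,6912,7500,8112,8748,9408,10092,10800,11532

steps = 6; useful = 155; efficiency = 155/192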